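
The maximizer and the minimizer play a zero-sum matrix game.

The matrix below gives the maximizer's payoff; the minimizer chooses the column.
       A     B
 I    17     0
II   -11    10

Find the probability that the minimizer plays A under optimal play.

Row minima are 0 and -11, so the maximizer's maximin is 0; column maxima are 17 and 10, so the minimizer's minimax is 10. These differ, so the equilibrium is in mixed strategies.
Let the minimizer play A with probability q. The maximizer is indifferent when 17q = −11q + 10(1−q), giving q = 5/19.

5/19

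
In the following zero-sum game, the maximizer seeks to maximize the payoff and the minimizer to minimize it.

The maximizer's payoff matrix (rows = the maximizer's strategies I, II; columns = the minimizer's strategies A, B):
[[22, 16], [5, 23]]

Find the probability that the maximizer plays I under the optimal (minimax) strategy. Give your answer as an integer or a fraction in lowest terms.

3/4

Row minima are 16 and 5, so the maximizer's maximin is 16; column maxima are 22 and 23, so the minimizer's minimax is 22. These differ, so the equilibrium is in mixed strategies.
Let the maximizer play I with probability p. The minimizer is indifferent when 22p + 5(1−p) = 16p + 23(1−p), giving p = 3/4.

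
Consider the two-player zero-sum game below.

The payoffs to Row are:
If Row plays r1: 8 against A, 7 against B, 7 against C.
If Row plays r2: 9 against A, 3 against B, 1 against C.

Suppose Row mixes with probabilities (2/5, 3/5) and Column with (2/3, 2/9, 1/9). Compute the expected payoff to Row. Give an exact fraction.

107/15

Against (2/3, 2/9, 1/9), each row's expected payoff is r1: 23/3; r2: 61/9.
Taking the (2/5, 3/5)-weighted average: (2/5)·(23/3) + (3/5)·(61/9) = 107/15.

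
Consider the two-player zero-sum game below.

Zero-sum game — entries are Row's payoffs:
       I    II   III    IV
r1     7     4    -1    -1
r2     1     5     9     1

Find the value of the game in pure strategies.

Row minima: -1, 1 → Row's maximin is 1.
Column maxima: 7, 5, 9, 1 → Column's minimax is 1.
They coincide at (r2, IV), so the value is 1.

1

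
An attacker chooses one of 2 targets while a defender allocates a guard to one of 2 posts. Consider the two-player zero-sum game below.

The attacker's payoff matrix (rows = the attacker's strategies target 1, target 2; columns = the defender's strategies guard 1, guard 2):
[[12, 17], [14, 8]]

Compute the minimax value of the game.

Row minima are 12 and 8, so the attacker's maximin is 12; column maxima are 14 and 17, so the defender's minimax is 14. These differ, so the equilibrium is in mixed strategies.
Let the attacker play target 1 with probability p. The defender is indifferent when 12p + 14(1−p) = 17p + 8(1−p), giving p = 6/11.
Let the defender play guard 1 with probability q. The attacker is indifferent when 12q + 17(1−q) = 14q + 8(1−q), giving q = 9/11.
The value is 12·(9/11) + (17)·(2/11) = 142/11.

142/11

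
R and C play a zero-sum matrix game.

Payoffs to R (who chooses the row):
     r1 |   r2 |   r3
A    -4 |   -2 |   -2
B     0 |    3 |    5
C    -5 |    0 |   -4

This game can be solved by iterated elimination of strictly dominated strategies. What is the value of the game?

0

Row A is strictly dominated by row B (0>-4, 3>-2, 5>-2); eliminate A.
Column r2 is strictly dominated by r1 for C (0<3, -5<0); eliminate r2.
Column r3 is strictly dominated by r1 for C (0<5, -5<-4); eliminate r3.
Row C is strictly dominated by row B (0>-5); eliminate C.
Only (B, r1) remains, with payoff 0.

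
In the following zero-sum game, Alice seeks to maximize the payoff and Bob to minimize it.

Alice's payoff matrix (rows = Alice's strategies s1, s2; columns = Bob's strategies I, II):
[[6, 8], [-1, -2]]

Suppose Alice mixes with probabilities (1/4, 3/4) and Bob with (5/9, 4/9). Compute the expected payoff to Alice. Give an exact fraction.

23/36

Against (5/9, 4/9), each row's expected payoff is s1: 62/9; s2: -13/9.
Taking the (1/4, 3/4)-weighted average: (1/4)·(62/9) + (3/4)·(-13/9) = 23/36.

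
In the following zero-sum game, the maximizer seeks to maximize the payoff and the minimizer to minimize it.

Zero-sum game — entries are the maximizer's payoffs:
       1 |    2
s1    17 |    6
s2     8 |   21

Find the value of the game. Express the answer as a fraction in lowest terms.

103/8

Row minima are 6 and 8, so the maximizer's maximin is 8; column maxima are 17 and 21, so the minimizer's minimax is 17. These differ, so the equilibrium is in mixed strategies.
Let the maximizer play s1 with probability p. The minimizer is indifferent when 17p + 8(1−p) = 6p + 21(1−p), giving p = 13/24.
Let the minimizer play 1 with probability q. The maximizer is indifferent when 17q + 6(1−q) = 8q + 21(1−q), giving q = 5/8.
The value is 17·(5/8) + (6)·(3/8) = 103/8.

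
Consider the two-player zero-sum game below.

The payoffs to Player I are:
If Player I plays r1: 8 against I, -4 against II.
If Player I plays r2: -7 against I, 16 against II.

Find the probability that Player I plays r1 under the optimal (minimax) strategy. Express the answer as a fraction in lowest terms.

23/35

Row minima are -4 and -7, so Player I's maximin is -4; column maxima are 8 and 16, so Player II's minimax is 8. These differ, so the equilibrium is in mixed strategies.
Let Player I play r1 with probability p. Player II is indifferent when 8p − 7(1−p) = −4p + 16(1−p), giving p = 23/35.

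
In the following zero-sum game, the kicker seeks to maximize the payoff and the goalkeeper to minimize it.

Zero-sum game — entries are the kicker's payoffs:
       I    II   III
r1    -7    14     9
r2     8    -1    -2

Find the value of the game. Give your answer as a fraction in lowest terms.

29/13

Column II is strictly dominated by III for the goalkeeper (it gives the kicker more in every row).
The remaining 2×2 game on (r1, r2) × (I, III) has no saddle point. Let the kicker play r1 with probability p; indifference gives −7p + 8(1−p) = 9p − 2(1−p), so p = 5/13.
Similarly the goalkeeper's optimal q on I is 11/26, and the value is -7·(11/26) + (9)·(15/26) = 29/13.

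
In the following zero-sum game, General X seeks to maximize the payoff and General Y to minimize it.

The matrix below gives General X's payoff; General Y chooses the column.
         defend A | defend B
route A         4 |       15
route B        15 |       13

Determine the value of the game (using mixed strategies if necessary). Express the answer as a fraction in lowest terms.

Row minima are 4 and 13, so General X's maximin is 13; column maxima are 15 and 15, so General Y's minimax is 15. These differ, so the equilibrium is in mixed strategies.
Let General X play route A with probability p. General Y is indifferent when 4p + 15(1−p) = 15p + 13(1−p), giving p = 2/13.
Let General Y play defend A with probability q. General X is indifferent when 4q + 15(1−q) = 15q + 13(1−q), giving q = 2/13.
The value is 4·(2/13) + (15)·(11/13) = 173/13.

173/13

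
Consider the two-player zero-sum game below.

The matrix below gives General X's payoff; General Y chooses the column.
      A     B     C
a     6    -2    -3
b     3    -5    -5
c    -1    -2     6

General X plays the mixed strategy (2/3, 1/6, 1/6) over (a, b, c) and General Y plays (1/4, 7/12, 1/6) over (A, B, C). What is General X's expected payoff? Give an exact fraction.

Against (1/4, 7/12, 1/6), each row's expected payoff is a: -1/6; b: -3; c: -5/12.
Taking the (2/3, 1/6, 1/6)-weighted average: (2/3)·(-1/6) + (1/6)·(-3) + (1/6)·(-5/12) = -49/72.

-49/72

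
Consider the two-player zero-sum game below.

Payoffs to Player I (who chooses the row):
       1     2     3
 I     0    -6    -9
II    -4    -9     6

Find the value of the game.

-13/2

Column 1 is strictly dominated by 2 for Player II (it gives Player I more in every row).
The remaining 2×2 game on (I, II) × (2, 3) has no saddle point. Let Player I play I with probability p; indifference gives −6p − 9(1−p) = −9p + 6(1−p), so p = 5/6.
Similarly Player II's optimal q on 2 is 5/6, and the value is -6·(5/6) + (-9)·(1/6) = -13/2.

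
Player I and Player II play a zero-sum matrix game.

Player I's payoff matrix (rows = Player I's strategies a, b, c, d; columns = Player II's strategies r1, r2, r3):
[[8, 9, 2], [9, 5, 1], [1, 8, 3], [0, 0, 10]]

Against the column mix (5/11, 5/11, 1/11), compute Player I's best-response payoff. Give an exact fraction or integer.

a: (8)·(5/11) + (9)·(5/11) + (2)·(1/11) = 87/11.
b: (9)·(5/11) + (5)·(5/11) + (1)·(1/11) = 71/11.
c: (1)·(5/11) + (8)·(5/11) + (3)·(1/11) = 48/11.
d: (0)·(5/11) + (0)·(5/11) + (10)·(1/11) = 10/11.
The best pure response is a with expected payoff 87/11.

87/11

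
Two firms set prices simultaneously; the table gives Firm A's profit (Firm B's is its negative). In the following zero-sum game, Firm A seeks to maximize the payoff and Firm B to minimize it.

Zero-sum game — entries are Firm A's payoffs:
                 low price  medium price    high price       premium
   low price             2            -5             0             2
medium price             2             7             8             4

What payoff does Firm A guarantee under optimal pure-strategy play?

2

Row minima: -5, 2 → Firm A's maximin is 2.
Column maxima: 2, 7, 8, 4 → Firm B's minimax is 2.
They coincide at (medium price, low price), so the value is 2.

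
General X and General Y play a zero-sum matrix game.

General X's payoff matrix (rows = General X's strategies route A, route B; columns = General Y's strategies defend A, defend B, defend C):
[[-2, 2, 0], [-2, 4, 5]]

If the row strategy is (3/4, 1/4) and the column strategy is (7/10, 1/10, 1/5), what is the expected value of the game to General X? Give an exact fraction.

-9/10

Against (7/10, 1/10, 1/5), each row's expected payoff is route A: -6/5; route B: 0.
Taking the (3/4, 1/4)-weighted average: (3/4)·(-6/5) + (1/4)·(0) = -9/10.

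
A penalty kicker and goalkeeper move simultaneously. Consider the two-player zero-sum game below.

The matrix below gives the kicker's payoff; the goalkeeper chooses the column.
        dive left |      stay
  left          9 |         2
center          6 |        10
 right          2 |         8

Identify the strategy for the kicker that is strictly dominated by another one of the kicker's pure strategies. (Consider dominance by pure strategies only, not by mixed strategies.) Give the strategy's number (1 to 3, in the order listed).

3

Compare right with center: 6 > 2, 10 > 8.
So center strictly dominates right for the kicker; right is strictly dominated.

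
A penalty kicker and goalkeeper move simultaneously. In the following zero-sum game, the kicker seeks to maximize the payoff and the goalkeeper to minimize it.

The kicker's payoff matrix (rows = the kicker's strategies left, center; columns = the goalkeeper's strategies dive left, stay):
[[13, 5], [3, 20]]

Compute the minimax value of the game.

49/5

Row minima are 5 and 3, so the kicker's maximin is 5; column maxima are 13 and 20, so the goalkeeper's minimax is 13. These differ, so the equilibrium is in mixed strategies.
Let the kicker play left with probability p. The goalkeeper is indifferent when 13p + 3(1−p) = 5p + 20(1−p), giving p = 17/25.
Let the goalkeeper play dive left with probability q. The kicker is indifferent when 13q + 5(1−q) = 3q + 20(1−q), giving q = 3/5.
The value is 13·(3/5) + (5)·(2/5) = 49/5.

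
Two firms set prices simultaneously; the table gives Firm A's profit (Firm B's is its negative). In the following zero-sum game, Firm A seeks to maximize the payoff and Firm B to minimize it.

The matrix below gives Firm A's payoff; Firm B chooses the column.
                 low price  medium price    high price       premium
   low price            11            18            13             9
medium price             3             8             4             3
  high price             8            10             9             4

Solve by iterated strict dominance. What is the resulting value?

Column medium price is strictly dominated by low price for Firm B (11<18, 3<8, 8<10); eliminate medium price.
Column high price is strictly dominated by low price for Firm B (11<13, 3<4, 8<9); eliminate high price.
Row high price is strictly dominated by row low price (11>8, 9>4); eliminate high price.
Row medium price is strictly dominated by row low price (11>3, 9>3); eliminate medium price.
Column low price is strictly dominated by premium for Firm B (9<11); eliminate low price.
Only (low price, premium) remains, with payoff 9.

9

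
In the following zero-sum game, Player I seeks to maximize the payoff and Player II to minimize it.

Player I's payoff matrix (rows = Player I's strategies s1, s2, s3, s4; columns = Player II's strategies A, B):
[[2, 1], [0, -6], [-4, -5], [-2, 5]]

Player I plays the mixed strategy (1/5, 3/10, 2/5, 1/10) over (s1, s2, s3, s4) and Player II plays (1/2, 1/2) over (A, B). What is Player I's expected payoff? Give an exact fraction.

Against (1/2, 1/2), each row's expected payoff is s1: 3/2; s2: -3; s3: -9/2; s4: 3/2.
Taking the (1/5, 3/10, 2/5, 1/10)-weighted average: (1/5)·(3/2) + (3/10)·(-3) + (2/5)·(-9/2) + (1/10)·(3/2) = -9/4.

-9/4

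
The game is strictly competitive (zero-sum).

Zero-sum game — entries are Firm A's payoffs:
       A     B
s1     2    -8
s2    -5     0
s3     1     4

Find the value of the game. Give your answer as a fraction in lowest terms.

16/13

Row s2 is strictly dominated by row s3, so Firm A never plays it.
The remaining 2×2 game on (s1, s3) × (A, B) has no saddle point. Let Firm A play s1 with probability p; indifference gives 2p + (1−p) = −8p + 4(1−p), so p = 3/13.
Similarly Firm B's optimal q on A is 12/13, and the value is 2·(12/13) + (-8)·(1/13) = 16/13.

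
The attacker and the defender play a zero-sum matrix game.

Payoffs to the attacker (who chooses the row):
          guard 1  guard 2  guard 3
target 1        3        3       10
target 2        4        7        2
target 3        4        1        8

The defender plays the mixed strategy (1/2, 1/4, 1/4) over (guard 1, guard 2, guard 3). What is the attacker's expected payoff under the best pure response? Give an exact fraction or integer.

19/4

target 1: (3)·(1/2) + (3)·(1/4) + (10)·(1/4) = 19/4.
target 2: (4)·(1/2) + (7)·(1/4) + (2)·(1/4) = 17/4.
target 3: (4)·(1/2) + (1)·(1/4) + (8)·(1/4) = 17/4.
The best pure response is target 1 with expected payoff 19/4.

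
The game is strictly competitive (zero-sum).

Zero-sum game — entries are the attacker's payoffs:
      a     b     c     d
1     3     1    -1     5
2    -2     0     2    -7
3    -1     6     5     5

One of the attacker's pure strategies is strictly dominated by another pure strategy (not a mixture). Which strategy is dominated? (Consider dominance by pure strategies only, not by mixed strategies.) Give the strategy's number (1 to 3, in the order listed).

2

Compare 2 with 3: -1 > -2, 6 > 0, 5 > 2, 5 > -7.
So 3 strictly dominates 2 for the attacker; 2 is strictly dominated.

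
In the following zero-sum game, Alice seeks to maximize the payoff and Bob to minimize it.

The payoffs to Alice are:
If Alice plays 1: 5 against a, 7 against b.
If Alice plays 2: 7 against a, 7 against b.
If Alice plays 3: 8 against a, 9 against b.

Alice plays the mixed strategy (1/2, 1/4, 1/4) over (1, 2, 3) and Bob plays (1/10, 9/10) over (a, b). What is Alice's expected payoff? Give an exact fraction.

59/8

Against (1/10, 9/10), each row's expected payoff is 1: 34/5; 2: 7; 3: 89/10.
Taking the (1/2, 1/4, 1/4)-weighted average: (1/2)·(34/5) + (1/4)·(7) + (1/4)·(89/10) = 59/8.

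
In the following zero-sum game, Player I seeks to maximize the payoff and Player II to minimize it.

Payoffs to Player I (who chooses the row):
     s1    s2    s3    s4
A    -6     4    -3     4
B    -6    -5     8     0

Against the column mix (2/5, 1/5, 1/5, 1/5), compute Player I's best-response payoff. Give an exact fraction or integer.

-7/5

A: (-6)·(2/5) + (4)·(1/5) + (-3)·(1/5) + (4)·(1/5) = -7/5.
B: (-6)·(2/5) + (-5)·(1/5) + (8)·(1/5) + (0)·(1/5) = -9/5.
The best pure response is A with expected payoff -7/5.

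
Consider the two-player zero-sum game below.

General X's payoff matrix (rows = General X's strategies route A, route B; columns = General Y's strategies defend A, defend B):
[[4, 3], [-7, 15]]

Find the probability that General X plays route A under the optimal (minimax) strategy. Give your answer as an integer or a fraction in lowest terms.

Row minima are 3 and -7, so General X's maximin is 3; column maxima are 4 and 15, so General Y's minimax is 4. These differ, so the equilibrium is in mixed strategies.
Let General X play route A with probability p. General Y is indifferent when 4p − 7(1−p) = 3p + 15(1−p), giving p = 22/23.

22/23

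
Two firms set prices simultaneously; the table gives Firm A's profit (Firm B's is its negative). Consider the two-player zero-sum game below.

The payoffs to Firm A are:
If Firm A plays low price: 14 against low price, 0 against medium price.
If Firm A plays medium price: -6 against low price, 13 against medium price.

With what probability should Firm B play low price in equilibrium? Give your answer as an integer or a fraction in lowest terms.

13/33

Row minima are 0 and -6, so Firm A's maximin is 0; column maxima are 14 and 13, so Firm B's minimax is 13. These differ, so the equilibrium is in mixed strategies.
Let Firm B play low price with probability q. Firm A is indifferent when 14q = −6q + 13(1−q), giving q = 13/33.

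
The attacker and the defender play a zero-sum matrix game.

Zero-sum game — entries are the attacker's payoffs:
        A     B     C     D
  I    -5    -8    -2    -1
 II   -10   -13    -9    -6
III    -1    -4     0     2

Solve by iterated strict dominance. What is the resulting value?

-4

Row I is strictly dominated by row III (-1>-5, -4>-8, 0>-2, 2>-1); eliminate I.
Column C is strictly dominated by A for the defender (-10<-9, -1<0); eliminate C.
Column A is strictly dominated by B for the defender (-13<-10, -4<-1); eliminate A.
Column D is strictly dominated by B for the defender (-13<-6, -4<2); eliminate D.
Row II is strictly dominated by row III (-4>-13); eliminate II.
Only (III, B) remains, with payoff -4.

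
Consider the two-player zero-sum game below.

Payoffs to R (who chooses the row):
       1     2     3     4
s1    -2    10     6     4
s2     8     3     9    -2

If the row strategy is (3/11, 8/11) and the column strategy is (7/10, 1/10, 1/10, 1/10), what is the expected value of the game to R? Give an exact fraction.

Against (7/10, 1/10, 1/10, 1/10), each row's expected payoff is s1: 3/5; s2: 33/5.
Taking the (3/11, 8/11)-weighted average: (3/11)·(3/5) + (8/11)·(33/5) = 273/55.

273/55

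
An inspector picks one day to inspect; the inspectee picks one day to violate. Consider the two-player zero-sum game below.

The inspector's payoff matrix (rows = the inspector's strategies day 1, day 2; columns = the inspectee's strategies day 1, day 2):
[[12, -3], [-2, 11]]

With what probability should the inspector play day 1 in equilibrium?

Row minima are -3 and -2, so the inspector's maximin is -2; column maxima are 12 and 11, so the inspectee's minimax is 11. These differ, so the equilibrium is in mixed strategies.
Let the inspector play day 1 with probability p. The inspectee is indifferent when 12p − 2(1−p) = −3p + 11(1−p), giving p = 13/28.

13/28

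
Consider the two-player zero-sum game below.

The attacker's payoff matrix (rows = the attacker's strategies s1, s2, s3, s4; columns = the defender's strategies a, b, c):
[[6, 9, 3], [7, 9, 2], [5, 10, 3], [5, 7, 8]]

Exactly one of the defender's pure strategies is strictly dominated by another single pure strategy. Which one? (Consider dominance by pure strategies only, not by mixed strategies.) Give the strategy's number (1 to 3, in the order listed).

The defender prefers columns that give the attacker less. Compare b with a: 6 < 9, 7 < 9, 5 < 10, 5 < 7.
So a strictly dominates b for the defender; b is strictly dominated.

2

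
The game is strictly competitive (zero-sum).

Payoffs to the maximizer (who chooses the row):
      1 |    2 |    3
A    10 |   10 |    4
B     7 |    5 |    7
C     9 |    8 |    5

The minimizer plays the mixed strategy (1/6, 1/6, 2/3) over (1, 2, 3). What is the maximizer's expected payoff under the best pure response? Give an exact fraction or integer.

20/3

A: (10)·(1/6) + (10)·(1/6) + (4)·(2/3) = 6.
B: (7)·(1/6) + (5)·(1/6) + (7)·(2/3) = 20/3.
C: (9)·(1/6) + (8)·(1/6) + (5)·(2/3) = 37/6.
The best pure response is B with expected payoff 20/3.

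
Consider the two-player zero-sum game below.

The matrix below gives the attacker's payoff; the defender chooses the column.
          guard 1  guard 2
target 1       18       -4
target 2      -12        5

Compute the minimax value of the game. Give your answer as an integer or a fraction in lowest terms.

14/13

Row minima are -4 and -12, so the attacker's maximin is -4; column maxima are 18 and 5, so the defender's minimax is 5. These differ, so the equilibrium is in mixed strategies.
Let the attacker play target 1 with probability p. The defender is indifferent when 18p − 12(1−p) = −4p + 5(1−p), giving p = 17/39.
Let the defender play guard 1 with probability q. The attacker is indifferent when 18q − 4(1−q) = −12q + 5(1−q), giving q = 3/13.
The value is 18·(3/13) + (-4)·(10/13) = 14/13.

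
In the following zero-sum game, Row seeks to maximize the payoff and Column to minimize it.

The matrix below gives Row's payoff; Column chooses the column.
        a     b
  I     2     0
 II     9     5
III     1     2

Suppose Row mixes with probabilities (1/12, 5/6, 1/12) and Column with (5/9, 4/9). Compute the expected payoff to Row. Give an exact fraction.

673/108

Against (5/9, 4/9), each row's expected payoff is I: 10/9; II: 65/9; III: 13/9.
Taking the (1/12, 5/6, 1/12)-weighted average: (1/12)·(10/9) + (5/6)·(65/9) + (1/12)·(13/9) = 673/108.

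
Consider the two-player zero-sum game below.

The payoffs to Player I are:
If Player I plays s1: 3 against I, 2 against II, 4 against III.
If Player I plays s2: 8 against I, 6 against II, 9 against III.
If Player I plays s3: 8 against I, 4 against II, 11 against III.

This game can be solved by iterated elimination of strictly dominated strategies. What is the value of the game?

6

Column I is strictly dominated by II for Player II (2<3, 6<8, 4<8); eliminate I.
Column III is strictly dominated by II for Player II (2<4, 6<9, 4<11); eliminate III.
Row s3 is strictly dominated by row s2 (6>4); eliminate s3.
Row s1 is strictly dominated by row s2 (6>2); eliminate s1.
Only (s2, II) remains, with payoff 6.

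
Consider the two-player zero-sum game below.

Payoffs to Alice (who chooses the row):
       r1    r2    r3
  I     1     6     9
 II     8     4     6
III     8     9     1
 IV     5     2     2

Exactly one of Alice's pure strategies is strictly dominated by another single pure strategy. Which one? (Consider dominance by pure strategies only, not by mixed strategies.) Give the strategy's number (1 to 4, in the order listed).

4

Compare IV with II: 8 > 5, 4 > 2, 6 > 2.
So II strictly dominates IV for Alice; IV is strictly dominated.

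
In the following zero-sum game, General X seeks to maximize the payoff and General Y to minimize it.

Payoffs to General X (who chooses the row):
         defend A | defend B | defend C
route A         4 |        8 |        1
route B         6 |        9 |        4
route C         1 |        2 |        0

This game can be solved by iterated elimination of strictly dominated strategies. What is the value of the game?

Column defend A is strictly dominated by defend C for General Y (1<4, 4<6, 0<1); eliminate defend A.
Row route A is strictly dominated by row route B (9>8, 4>1); eliminate route A.
Row route C is strictly dominated by row route B (9>2, 4>0); eliminate route C.
Column defend B is strictly dominated by defend C for General Y (4<9); eliminate defend B.
Only (route B, defend C) remains, with payoff 4.

4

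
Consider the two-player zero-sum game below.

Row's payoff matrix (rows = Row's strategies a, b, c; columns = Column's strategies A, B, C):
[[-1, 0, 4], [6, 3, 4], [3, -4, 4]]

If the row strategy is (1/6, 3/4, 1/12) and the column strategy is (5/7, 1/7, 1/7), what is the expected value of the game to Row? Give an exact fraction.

173/42

Against (5/7, 1/7, 1/7), each row's expected payoff is a: -1/7; b: 37/7; c: 15/7.
Taking the (1/6, 3/4, 1/12)-weighted average: (1/6)·(-1/7) + (3/4)·(37/7) + (1/12)·(15/7) = 173/42.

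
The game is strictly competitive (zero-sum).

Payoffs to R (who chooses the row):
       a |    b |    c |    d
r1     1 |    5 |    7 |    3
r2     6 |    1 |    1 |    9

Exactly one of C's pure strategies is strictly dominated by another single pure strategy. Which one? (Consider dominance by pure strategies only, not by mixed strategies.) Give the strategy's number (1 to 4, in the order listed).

4

C prefers columns that give R less. Compare d with a: 1 < 3, 6 < 9.
So a strictly dominates d for C; d is strictly dominated.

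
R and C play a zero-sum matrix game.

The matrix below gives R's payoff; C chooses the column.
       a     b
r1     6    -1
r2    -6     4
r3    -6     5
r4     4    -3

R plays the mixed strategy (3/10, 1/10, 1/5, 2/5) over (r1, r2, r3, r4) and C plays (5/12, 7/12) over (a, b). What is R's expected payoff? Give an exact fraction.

Against (5/12, 7/12), each row's expected payoff is r1: 23/12; r2: -1/6; r3: 5/12; r4: -1/12.
Taking the (3/10, 1/10, 1/5, 2/5)-weighted average: (3/10)·(23/12) + (1/10)·(-1/6) + (1/5)·(5/12) + (2/5)·(-1/12) = 73/120.

73/120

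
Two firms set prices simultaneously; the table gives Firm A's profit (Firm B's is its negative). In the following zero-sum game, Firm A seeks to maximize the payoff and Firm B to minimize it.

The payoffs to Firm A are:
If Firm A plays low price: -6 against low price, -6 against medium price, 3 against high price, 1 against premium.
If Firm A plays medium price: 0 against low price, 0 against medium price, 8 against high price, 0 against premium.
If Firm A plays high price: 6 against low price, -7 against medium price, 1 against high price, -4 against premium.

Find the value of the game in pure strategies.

Row minima: -6, 0, -7 → Firm A's maximin is 0.
Column maxima: 6, 0, 8, 1 → Firm B's minimax is 0.
They coincide at (medium price, medium price), so the value is 0.

0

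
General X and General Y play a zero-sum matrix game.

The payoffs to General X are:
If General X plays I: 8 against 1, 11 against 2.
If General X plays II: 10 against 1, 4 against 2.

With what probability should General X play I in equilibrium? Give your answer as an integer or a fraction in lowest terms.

2/3

Row minima are 8 and 4, so General X's maximin is 8; column maxima are 10 and 11, so General Y's minimax is 10. These differ, so the equilibrium is in mixed strategies.
Let General X play I with probability p. General Y is indifferent when 8p + 10(1−p) = 11p + 4(1−p), giving p = 2/3.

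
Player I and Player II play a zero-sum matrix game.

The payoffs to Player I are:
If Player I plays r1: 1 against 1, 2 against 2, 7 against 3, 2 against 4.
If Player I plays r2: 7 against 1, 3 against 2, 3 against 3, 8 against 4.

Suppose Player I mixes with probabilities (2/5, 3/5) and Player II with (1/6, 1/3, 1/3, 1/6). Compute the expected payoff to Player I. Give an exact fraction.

41/10

Against (1/6, 1/3, 1/3, 1/6), each row's expected payoff is r1: 7/2; r2: 9/2.
Taking the (2/5, 3/5)-weighted average: (2/5)·(7/2) + (3/5)·(9/2) = 41/10.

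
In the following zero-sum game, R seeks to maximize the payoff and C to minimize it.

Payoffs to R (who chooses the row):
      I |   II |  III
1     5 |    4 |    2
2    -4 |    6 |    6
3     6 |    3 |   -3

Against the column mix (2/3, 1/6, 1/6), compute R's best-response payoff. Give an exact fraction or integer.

1: (5)·(2/3) + (4)·(1/6) + (2)·(1/6) = 13/3.
2: (-4)·(2/3) + (6)·(1/6) + (6)·(1/6) = -2/3.
3: (6)·(2/3) + (3)·(1/6) + (-3)·(1/6) = 4.
The best pure response is 1 with expected payoff 13/3.

13/3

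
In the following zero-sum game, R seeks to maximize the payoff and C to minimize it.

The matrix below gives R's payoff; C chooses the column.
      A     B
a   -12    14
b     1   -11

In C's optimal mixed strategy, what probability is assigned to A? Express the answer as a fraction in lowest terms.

25/38

Row minima are -12 and -11, so R's maximin is -11; column maxima are 1 and 14, so C's minimax is 1. These differ, so the equilibrium is in mixed strategies.
Let C play A with probability q. R is indifferent when −12q + 14(1−q) = q − 11(1−q), giving q = 25/38.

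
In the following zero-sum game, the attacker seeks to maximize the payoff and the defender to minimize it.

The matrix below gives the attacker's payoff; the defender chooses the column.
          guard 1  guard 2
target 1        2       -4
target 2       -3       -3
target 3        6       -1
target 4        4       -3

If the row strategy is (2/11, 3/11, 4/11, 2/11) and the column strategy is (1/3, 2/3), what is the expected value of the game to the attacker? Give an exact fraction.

Against (1/3, 2/3), each row's expected payoff is target 1: -2; target 2: -3; target 3: 4/3; target 4: -2/3.
Taking the (2/11, 3/11, 4/11, 2/11)-weighted average: (2/11)·(-2) + (3/11)·(-3) + (4/11)·(4/3) + (2/11)·(-2/3) = -9/11.

-9/11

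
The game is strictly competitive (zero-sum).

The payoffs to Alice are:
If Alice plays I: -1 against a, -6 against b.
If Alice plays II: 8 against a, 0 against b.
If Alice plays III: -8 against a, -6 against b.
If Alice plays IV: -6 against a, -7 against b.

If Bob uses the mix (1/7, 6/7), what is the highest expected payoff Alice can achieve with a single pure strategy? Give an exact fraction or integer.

8/7

I: (-1)·(1/7) + (-6)·(6/7) = -37/7.
II: (8)·(1/7) + (0)·(6/7) = 8/7.
III: (-8)·(1/7) + (-6)·(6/7) = -44/7.
IV: (-6)·(1/7) + (-7)·(6/7) = -48/7.
The best pure response is II with expected payoff 8/7.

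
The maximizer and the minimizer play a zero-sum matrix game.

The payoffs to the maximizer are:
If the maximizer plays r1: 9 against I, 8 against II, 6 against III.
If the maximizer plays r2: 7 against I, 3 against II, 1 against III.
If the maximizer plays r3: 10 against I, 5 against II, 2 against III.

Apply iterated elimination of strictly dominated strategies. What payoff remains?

6

Column II is strictly dominated by III for the minimizer (6<8, 1<3, 2<5); eliminate II.
Row r2 is strictly dominated by row r1 (9>7, 6>1); eliminate r2.
Column I is strictly dominated by III for the minimizer (6<9, 2<10); eliminate I.
Row r3 is strictly dominated by row r1 (6>2); eliminate r3.
Only (r1, III) remains, with payoff 6.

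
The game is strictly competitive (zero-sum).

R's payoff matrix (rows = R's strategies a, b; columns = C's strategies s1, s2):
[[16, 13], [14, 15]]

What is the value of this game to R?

Row minima are 13 and 14, so R's maximin is 14; column maxima are 16 and 15, so C's minimax is 15. These differ, so the equilibrium is in mixed strategies.
Let R play a with probability p. C is indifferent when 16p + 14(1−p) = 13p + 15(1−p), giving p = 1/4.
Let C play s1 with probability q. R is indifferent when 16q + 13(1−q) = 14q + 15(1−q), giving q = 1/2.
The value is 16·(1/2) + (13)·(1/2) = 29/2.

29/2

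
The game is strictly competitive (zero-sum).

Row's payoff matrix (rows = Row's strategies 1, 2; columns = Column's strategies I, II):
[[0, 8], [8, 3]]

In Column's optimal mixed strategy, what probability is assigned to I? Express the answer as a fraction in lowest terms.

5/13

Row minima are 0 and 3, so Row's maximin is 3; column maxima are 8 and 8, so Column's minimax is 8. These differ, so the equilibrium is in mixed strategies.
Let Column play I with probability q. Row is indifferent when 8(1−q) = 8q + 3(1−q), giving q = 5/13.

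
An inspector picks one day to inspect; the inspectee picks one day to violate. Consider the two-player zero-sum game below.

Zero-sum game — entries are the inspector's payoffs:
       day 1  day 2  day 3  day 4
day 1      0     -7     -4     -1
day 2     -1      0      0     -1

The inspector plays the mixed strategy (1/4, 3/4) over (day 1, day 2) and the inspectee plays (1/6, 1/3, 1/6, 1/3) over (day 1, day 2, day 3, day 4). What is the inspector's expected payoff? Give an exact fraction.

Against (1/6, 1/3, 1/6, 1/3), each row's expected payoff is day 1: -10/3; day 2: -1/2.
Taking the (1/4, 3/4)-weighted average: (1/4)·(-10/3) + (3/4)·(-1/2) = -29/24.

-29/24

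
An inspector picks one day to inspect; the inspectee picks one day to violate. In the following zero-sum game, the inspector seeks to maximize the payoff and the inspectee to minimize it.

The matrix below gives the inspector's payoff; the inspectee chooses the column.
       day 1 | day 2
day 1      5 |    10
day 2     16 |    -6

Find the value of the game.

Row minima are 5 and -6, so the inspector's maximin is 5; column maxima are 16 and 10, so the inspectee's minimax is 10. These differ, so the equilibrium is in mixed strategies.
Let the inspector play day 1 with probability p. The inspectee is indifferent when 5p + 16(1−p) = 10p − 6(1−p), giving p = 22/27.
Let the inspectee play day 1 with probability q. The inspector is indifferent when 5q + 10(1−q) = 16q − 6(1−q), giving q = 16/27.
The value is 5·(16/27) + (10)·(11/27) = 190/27.

190/27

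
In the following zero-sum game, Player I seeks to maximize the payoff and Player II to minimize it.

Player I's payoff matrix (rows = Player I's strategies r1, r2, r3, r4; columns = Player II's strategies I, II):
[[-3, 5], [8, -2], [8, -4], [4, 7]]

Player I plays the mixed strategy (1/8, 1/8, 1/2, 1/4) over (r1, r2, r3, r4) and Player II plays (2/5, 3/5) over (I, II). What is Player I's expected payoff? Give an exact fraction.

93/40

Against (2/5, 3/5), each row's expected payoff is r1: 9/5; r2: 2; r3: 4/5; r4: 29/5.
Taking the (1/8, 1/8, 1/2, 1/4)-weighted average: (1/8)·(9/5) + (1/8)·(2) + (1/2)·(4/5) + (1/4)·(29/5) = 93/40.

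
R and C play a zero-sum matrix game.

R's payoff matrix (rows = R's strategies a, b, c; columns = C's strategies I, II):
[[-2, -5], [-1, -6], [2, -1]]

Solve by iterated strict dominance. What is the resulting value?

Column I is strictly dominated by II for C (-5<-2, -6<-1, -1<2); eliminate I.
Row a is strictly dominated by row c (-1>-5); eliminate a.
Row b is strictly dominated by row c (-1>-6); eliminate b.
Only (c, II) remains, with payoff -1.

-1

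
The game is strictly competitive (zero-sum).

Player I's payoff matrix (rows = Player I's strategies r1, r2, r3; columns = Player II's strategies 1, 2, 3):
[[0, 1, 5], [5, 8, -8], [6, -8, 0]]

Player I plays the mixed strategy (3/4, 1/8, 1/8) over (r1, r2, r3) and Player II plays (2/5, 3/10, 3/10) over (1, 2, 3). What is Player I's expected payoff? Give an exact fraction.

8/5

Against (2/5, 3/10, 3/10), each row's expected payoff is r1: 9/5; r2: 2; r3: 0.
Taking the (3/4, 1/8, 1/8)-weighted average: (3/4)·(9/5) + (1/8)·(2) + (1/8)·(0) = 8/5.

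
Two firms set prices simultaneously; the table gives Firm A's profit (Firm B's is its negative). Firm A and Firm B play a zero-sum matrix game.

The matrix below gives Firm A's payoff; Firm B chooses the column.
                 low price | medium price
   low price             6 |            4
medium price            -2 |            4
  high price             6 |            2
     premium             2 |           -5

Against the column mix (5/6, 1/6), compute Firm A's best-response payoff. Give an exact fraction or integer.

low price: (6)·(5/6) + (4)·(1/6) = 17/3.
medium price: (-2)·(5/6) + (4)·(1/6) = -1.
high price: (6)·(5/6) + (2)·(1/6) = 16/3.
premium: (2)·(5/6) + (-5)·(1/6) = 5/6.
The best pure response is low price with expected payoff 17/3.

17/3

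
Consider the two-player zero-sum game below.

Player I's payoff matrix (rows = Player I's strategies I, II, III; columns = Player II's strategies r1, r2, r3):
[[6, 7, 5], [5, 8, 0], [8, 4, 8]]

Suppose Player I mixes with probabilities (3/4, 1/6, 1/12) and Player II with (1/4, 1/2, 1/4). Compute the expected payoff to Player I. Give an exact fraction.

97/16

Against (1/4, 1/2, 1/4), each row's expected payoff is I: 25/4; II: 21/4; III: 6.
Taking the (3/4, 1/6, 1/12)-weighted average: (3/4)·(25/4) + (1/6)·(21/4) + (1/12)·(6) = 97/16.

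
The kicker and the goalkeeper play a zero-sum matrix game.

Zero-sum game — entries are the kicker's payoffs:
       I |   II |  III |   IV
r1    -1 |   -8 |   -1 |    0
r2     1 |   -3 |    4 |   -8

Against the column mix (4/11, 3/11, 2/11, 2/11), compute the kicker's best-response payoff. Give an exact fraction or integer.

-13/11

r1: (-1)·(4/11) + (-8)·(3/11) + (-1)·(2/11) + (0)·(2/11) = -30/11.
r2: (1)·(4/11) + (-3)·(3/11) + (4)·(2/11) + (-8)·(2/11) = -13/11.
The best pure response is r2 with expected payoff -13/11.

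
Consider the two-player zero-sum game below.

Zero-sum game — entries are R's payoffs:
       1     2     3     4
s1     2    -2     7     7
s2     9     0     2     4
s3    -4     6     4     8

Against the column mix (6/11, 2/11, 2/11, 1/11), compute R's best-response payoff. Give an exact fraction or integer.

62/11

s1: (2)·(6/11) + (-2)·(2/11) + (7)·(2/11) + (7)·(1/11) = 29/11.
s2: (9)·(6/11) + (0)·(2/11) + (2)·(2/11) + (4)·(1/11) = 62/11.
s3: (-4)·(6/11) + (6)·(2/11) + (4)·(2/11) + (8)·(1/11) = 4/11.
The best pure response is s2 with expected payoff 62/11.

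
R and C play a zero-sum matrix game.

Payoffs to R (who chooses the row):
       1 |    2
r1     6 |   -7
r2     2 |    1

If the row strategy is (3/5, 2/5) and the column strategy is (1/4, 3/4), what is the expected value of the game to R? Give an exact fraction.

-7/4

Against (1/4, 3/4), each row's expected payoff is r1: -15/4; r2: 5/4.
Taking the (3/5, 2/5)-weighted average: (3/5)·(-15/4) + (2/5)·(5/4) = -7/4.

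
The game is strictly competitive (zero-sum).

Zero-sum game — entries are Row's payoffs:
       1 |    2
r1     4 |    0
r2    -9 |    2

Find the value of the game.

8/15

Row minima are 0 and -9, so Row's maximin is 0; column maxima are 4 and 2, so Column's minimax is 2. These differ, so the equilibrium is in mixed strategies.
Let Row play r1 with probability p. Column is indifferent when 4p − 9(1−p) = 2(1−p), giving p = 11/15.
Let Column play 1 with probability q. Row is indifferent when 4q = −9q + 2(1−q), giving q = 2/15.
The value is 4·(2/15) + (0)·(13/15) = 8/15.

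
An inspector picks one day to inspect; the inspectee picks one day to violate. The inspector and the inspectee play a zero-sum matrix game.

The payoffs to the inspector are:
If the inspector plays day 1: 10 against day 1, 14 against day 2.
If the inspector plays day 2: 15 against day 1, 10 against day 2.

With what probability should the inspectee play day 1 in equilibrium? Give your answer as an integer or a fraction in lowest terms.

4/9

Row minima are 10 and 10, so the inspector's maximin is 10; column maxima are 15 and 14, so the inspectee's minimax is 14. These differ, so the equilibrium is in mixed strategies.
Let the inspectee play day 1 with probability q. The inspector is indifferent when 10q + 14(1−q) = 15q + 10(1−q), giving q = 4/9.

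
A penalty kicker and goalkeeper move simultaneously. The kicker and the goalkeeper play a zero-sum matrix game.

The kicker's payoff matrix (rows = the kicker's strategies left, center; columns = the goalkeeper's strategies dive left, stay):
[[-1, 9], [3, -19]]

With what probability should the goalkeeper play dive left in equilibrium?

Row minima are -1 and -19, so the kicker's maximin is -1; column maxima are 3 and 9, so the goalkeeper's minimax is 3. These differ, so the equilibrium is in mixed strategies.
Let the goalkeeper play dive left with probability q. The kicker is indifferent when −q + 9(1−q) = 3q − 19(1−q), giving q = 7/8.

7/8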